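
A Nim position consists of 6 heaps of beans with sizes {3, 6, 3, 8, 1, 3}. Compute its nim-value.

Compute the nim-sum pairwise:
3 XOR 6 = 5
5 XOR 3 = 6
6 XOR 8 = 14
14 XOR 1 = 15
15 XOR 3 = 12

12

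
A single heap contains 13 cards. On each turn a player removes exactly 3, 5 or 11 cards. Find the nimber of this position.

1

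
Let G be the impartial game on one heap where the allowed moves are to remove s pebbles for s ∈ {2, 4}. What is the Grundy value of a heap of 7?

0

Build the Grundy sequence with g(k) = mex{g(k−s) : s ∈ {2, 4}, s ≤ k}:
k:     0  1  2  3  4  5  6  7
g(k):  0  0  1  1  2  2  0  0
So g(7) = 0.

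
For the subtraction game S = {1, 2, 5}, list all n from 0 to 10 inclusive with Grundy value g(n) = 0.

Grundy values for subtraction set {1, 2, 5}:
k:     0  1  2  3  4  5  6  7  8  9 10
g(k):  0  1  2  0  1  2  0  1  2  0  1
The P-positions (g = 0) in 0..10 are 0, 3, 6, 9.

0, 3, 6, 9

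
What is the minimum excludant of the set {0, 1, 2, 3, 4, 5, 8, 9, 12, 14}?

The values 0, 1, 2, 3, 4, 5 are all present; 6 is the first non-negative integer missing from the set.

6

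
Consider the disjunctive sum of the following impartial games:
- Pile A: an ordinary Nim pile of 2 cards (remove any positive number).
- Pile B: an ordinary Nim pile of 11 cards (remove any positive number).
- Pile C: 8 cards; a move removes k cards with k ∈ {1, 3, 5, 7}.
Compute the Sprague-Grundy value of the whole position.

9

Pile A is a plain Nim pile of size 2, so its Grundy value is 2.
Pile B is a plain Nim pile of size 11, so its Grundy value is 11.
For pile C, compute g(0), g(1), … with moves {1, 3, 5, 7}:
k:     0  1  2  3  4  5  6  7  8
g(k):  0  1  0  1  0  1  0  1  0
So g(8) = 0.
By the Sprague-Grundy theorem, the Grundy value of a sum of independent games is the XOR of the component values.
Combined value = 2 ⊕ 11 ⊕ 0 = 9.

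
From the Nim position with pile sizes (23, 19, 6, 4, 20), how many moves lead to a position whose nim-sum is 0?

3

Nim-sum: 23 ⊕ 19 ⊕ 6 ⊕ 4 ⊕ 20 = 18.
The overall nim-sum is X = 18. A pile of size p has a winning move iff p XOR X < p (reduce it to p XOR X).
  23: 23 XOR 18 = 5 < 23 — winning move (to 5).
  19: 19 XOR 18 = 1 < 19 — winning move (to 1).
  6: 6 XOR 18 = 20 ≥ 6 — no move.
  4: 4 XOR 18 = 22 ≥ 4 — no move.
  20: 20 XOR 18 = 6 < 20 — winning move (to 6).
That gives 3 winning moves.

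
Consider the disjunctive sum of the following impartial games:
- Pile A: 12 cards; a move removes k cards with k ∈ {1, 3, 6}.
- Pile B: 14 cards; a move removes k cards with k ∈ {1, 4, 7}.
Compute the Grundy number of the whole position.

Build the Grundy sequence for pile A with g(k) = mex{g(k−s) : s ∈ {1, 3, 6}, s ≤ k}:
k:     0  1  2  3  4  5  6  7  8  9 10 11 12
g(k):  0  1  0  1  0  1  2  3  2  0  1  0  1
So g(12) = 1.
For pile B, compute g(0), g(1), … with moves {1, 4, 7}:
g(0) = mex{} = 0
g(1) = mex{0} = 1
g(2) = mex{1} = 0
g(3) = mex{0} = 1
g(4) = mex{0,1} = 2
g(5) = mex{1,2} = 0
g(6) = mex{0} = 1
g(7) = mex{0,1} = 2
g(8) = mex{1,2} = 0
g(9) = mex{0} = 1
g(10) = mex{1} = 0
g(11) = mex{0,2} = 1
g(12) = mex{0,1} = 2
g(13) = mex{1,2} = 0
g(14) = mex{0,2} = 1
So g(14) = 1.
By the Sprague-Grundy theorem, the Grundy value of a sum of independent games is the XOR of the component values.
Combined value = 1 XOR 1 = 0.

0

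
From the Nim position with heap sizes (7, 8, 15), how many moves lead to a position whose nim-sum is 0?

Compute the nim-sum pairwise:
7 ^ 8 = 15
15 ^ 15 = 0
The nim-sum is already 0, so every move leaves a nonzero nim-sum — there are no winning moves.

0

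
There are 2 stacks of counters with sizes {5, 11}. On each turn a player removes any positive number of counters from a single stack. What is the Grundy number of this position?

14

Nim-sum: 5 XOR 11 = 14.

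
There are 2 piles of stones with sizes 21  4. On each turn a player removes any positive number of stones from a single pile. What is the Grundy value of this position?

17

Write each in binary and XOR column by column:
  10101  (21)
  00100  (4)
  -----
  10001  (17)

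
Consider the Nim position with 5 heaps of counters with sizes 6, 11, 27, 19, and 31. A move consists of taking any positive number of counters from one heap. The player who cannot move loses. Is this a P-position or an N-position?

N-position

Nim-sum: 6 XOR 11 XOR 27 XOR 19 XOR 31 = 26.
The nim-sum is 26 ≠ 0, so this is an N-position: the player to move can win.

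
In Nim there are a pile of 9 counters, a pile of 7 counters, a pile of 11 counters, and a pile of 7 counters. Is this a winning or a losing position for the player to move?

Winning position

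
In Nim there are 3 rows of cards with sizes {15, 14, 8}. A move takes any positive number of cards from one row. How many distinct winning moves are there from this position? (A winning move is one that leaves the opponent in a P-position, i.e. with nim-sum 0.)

Nim-sum: 15 XOR 14 XOR 8 = 9.
The overall nim-sum is X = 9. A row of size p has a winning move iff p XOR X < p (reduce it to p XOR X).
  15: 15 XOR 9 = 6 < 15 — winning move (to 6).
  14: 14 XOR 9 = 7 < 14 — winning move (to 7).
  8: 8 XOR 9 = 1 < 8 — winning move (to 1).
That gives 3 winning moves.

3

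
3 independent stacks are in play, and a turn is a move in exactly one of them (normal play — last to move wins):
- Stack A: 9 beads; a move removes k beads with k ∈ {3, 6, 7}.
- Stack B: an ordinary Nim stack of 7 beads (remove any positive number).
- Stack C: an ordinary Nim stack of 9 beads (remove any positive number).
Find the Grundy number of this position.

Grundy values for stack A (subtraction set {3, 6, 7}):
k:     0  1  2  3  4  5  6  7  8  9
g(k):  0  0  0  1  1  1  2  2  2  3
So g(9) = 3.
Stack B is a plain Nim stack of size 7, so its Grundy value is 7.
Stack C is a plain Nim stack of size 9, so its Grundy value is 9.
By the Sprague-Grundy theorem, the Grundy value of a sum of independent games is the XOR of the component values.
Combined value = 3 XOR 7 XOR 9 = 13.

13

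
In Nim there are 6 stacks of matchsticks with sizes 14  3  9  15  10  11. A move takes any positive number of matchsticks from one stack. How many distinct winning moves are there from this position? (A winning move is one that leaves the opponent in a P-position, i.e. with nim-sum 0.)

In binary:
  1110  (14)
  0011  (3)
  1001  (9)
  1111  (15)
  1010  (10)
  1011  (11)
  ----
  1010  (10)
The overall nim-sum is X = 10. A stack of size p has a winning move iff p XOR X < p (reduce it to p XOR X).
  14: 14 XOR 10 = 4 < 14 — winning move (to 4).
  3: 3 XOR 10 = 9 ≥ 3 — no move.
  9: 9 XOR 10 = 3 < 9 — winning move (to 3).
  15: 15 XOR 10 = 5 < 15 — winning move (to 5).
  10: 10 XOR 10 = 0 < 10 — winning move (to 0).
  11: 11 XOR 10 = 1 < 11 — winning move (to 1).
That gives 5 winning moves.

5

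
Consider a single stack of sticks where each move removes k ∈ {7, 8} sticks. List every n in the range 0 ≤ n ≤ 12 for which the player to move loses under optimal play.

0, 1, 2, 3, 4, 5, 6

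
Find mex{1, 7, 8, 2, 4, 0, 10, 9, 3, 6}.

The values 0, 1, 2, 3, 4 are all present; 5 is the first non-negative integer missing from the set.

5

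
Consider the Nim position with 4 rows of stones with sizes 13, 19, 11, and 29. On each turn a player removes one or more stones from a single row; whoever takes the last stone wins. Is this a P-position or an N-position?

Nim-sum: 13 ⊕ 19 ⊕ 11 ⊕ 29 = 8.
The nim-sum is 8 ≠ 0, so this is an N-position: the player to move can win.

N-position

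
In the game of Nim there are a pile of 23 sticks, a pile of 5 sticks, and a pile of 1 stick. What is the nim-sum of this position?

19

Compute the nim-sum pairwise:
23 ^ 5 = 18
18 ^ 1 = 19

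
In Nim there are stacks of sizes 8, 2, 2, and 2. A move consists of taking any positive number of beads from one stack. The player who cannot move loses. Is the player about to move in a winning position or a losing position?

Compute the nim-sum pairwise:
8 XOR 2 = 10
10 XOR 2 = 8
8 XOR 2 = 10
The nim-sum is 10 ≠ 0, so this is an N-position: the player to move can win.

Winning position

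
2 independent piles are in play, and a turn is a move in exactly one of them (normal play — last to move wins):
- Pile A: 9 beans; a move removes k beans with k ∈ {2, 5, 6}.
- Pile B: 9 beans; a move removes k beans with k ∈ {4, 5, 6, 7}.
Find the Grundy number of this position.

Build the Grundy sequence for pile A with g(k) = mex{g(k−s) : s ∈ {2, 5, 6}, s ≤ k}:
g(0) = mex{} = 0
g(1) = mex{} = 0
g(2) = mex{0} = 1
g(3) = mex{0} = 1
g(4) = mex{1} = 0
g(5) = mex{0,1} = 2
g(6) = mex{0} = 1
g(7) = mex{0,1,2} = 3
g(8) = mex{1} = 0
g(9) = mex{0,1,3} = 2
So g(9) = 2.
Build the Grundy sequence for pile B with g(k) = mex{g(k−s) : s ∈ {4, 5, 6, 7}, s ≤ k}:
k:     0  1  2  3  4  5  6  7  8  9
g(k):  0  0  0  0  1  1  1  1  2  2
So g(9) = 2.
The value of a disjunctive sum is the nim-sum of the parts.
Combined value = 2 XOR 2 = 0.

0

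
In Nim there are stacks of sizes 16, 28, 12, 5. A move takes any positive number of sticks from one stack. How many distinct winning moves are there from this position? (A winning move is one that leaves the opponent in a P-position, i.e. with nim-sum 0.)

3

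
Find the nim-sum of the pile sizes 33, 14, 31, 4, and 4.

48

Nim-sum: 33 ⊕ 14 ⊕ 31 ⊕ 4 ⊕ 4 = 48.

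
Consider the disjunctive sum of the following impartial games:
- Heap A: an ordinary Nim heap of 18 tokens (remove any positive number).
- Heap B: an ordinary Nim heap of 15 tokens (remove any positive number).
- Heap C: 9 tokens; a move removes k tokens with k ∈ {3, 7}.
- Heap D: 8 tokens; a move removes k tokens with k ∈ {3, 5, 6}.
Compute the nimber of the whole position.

30

Heap A is a plain Nim heap of size 18, so its Grundy value is 18.
Heap B is a plain Nim heap of size 15, so its Grundy value is 15.
Build the Grundy sequence for heap C with g(k) = mex{g(k−s) : s ∈ {3, 7}, s ≤ k}:
k:     0  1  2  3  4  5  6  7  8  9
g(k):  0  0  0  1  1  1  0  2  2  1
So g(9) = 1.
For heap D, compute g(0), g(1), … with moves {3, 5, 6}:
g(0) = mex{} = 0
g(1) = mex{} = 0
g(2) = mex{} = 0
g(3) = mex{0} = 1
g(4) = mex{0} = 1
g(5) = mex{0} = 1
g(6) = mex{0,1} = 2
g(7) = mex{0,1} = 2
g(8) = mex{0,1} = 2
So g(8) = 2.
The value of a disjunctive sum is the nim-sum of the parts.
Combined value = 18 XOR 15 XOR 1 XOR 2 = 30.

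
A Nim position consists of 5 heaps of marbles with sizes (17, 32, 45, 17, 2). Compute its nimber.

15

Bitwise XOR of the heap sizes:
  010001  (17)
  100000  (32)
  101101  (45)
  010001  (17)
  000010  (2)
  ------
  001111  (15)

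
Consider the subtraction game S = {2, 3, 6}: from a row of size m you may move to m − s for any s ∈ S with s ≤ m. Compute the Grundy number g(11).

Compute g(0), g(1), … for moves {2, 3, 6}:
g(0) = mex{} = 0
g(1) = mex{} = 0
g(2) = mex{0} = 1
g(3) = mex{0} = 1
g(4) = mex{0,1} = 2
g(5) = mex{1} = 0
g(6) = mex{0,1,2} = 3
g(7) = mex{0,2} = 1
g(8) = mex{0,1,3} = 2
g(9) = mex{1,3} = 0
g(10) = mex{1,2} = 0
g(11) = mex{0,2} = 1
So g(11) = 1.

1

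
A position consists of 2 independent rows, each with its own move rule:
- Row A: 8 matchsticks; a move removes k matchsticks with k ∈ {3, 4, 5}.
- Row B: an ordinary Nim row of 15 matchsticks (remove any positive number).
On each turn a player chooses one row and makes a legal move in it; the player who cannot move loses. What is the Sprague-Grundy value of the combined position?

15

Grundy values for row A (subtraction set {3, 4, 5}):
k:     0  1  2  3  4  5  6  7  8
g(k):  0  0  0  1  1  1  2  2  0
So g(8) = 0.
Row B is a plain Nim row of size 15, so its Grundy value is 15.
By the Sprague-Grundy theorem, the Grundy value of a sum of independent games is the XOR of the component values.
Combined value = 0 XOR 15 = 15.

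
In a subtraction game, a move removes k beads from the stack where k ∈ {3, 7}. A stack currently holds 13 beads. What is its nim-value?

Compute g(0), g(1), … for moves {3, 7}:
k:     0  1  2  3  4  5  6  7  8  9 10 11 12 13
g(k):  0  0  0  1  1  1  0  2  2  1  0  0  0  1
So g(13) = 1.

1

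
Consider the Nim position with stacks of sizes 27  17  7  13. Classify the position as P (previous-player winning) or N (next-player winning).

P-position

Bitwise XOR of the heap sizes:
  11011  (27)
  10001  (17)
  00111  (7)
  01101  (13)
  -----
  00000  (0)
The nim-sum is 0, so this is a P-position: the player to move is in a losing position under optimal play.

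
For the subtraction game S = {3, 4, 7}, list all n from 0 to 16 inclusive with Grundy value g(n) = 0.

Grundy values for subtraction set {3, 4, 7}:
k:     0  1  2  3  4  5  6  7  8  9 10 11 12 13 14 15 16
g(k):  0  0  0  1  1  1  2  2  2  3  0  0  0  1  1  1  2
The P-positions (g = 0) in 0..16 are 0, 1, 2, 10, 11, 12.

0, 1, 2, 10, 11, 12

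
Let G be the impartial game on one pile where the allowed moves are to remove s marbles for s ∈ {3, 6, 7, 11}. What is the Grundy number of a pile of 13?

1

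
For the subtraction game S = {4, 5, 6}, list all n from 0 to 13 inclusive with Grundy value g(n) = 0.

0, 1, 2, 3, 10, 11, 12, 13

Compute g(0), g(1), … for moves {4, 5, 6}:
k:     0  1  2  3  4  5  6  7  8  9 10 11 12 13
g(k):  0  0  0  0  1  1  1  1  2  2  0  0  0  0
The P-positions (g = 0) in 0..13 are 0, 1, 2, 3, 10, 11, 12, 13.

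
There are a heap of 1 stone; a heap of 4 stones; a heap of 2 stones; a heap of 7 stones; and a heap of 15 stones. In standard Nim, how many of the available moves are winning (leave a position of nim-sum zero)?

1

Nim-sum: 1 XOR 4 XOR 2 XOR 7 XOR 15 = 15.
The overall nim-sum is X = 15. A heap of size p has a winning move iff p XOR X < p (reduce it to p XOR X).
  1: 1 XOR 15 = 14 ≥ 1 — no move.
  4: 4 XOR 15 = 11 ≥ 4 — no move.
  2: 2 XOR 15 = 13 ≥ 2 — no move.
  7: 7 XOR 15 = 8 ≥ 7 — no move.
  15: 15 XOR 15 = 0 < 15 — winning move (to 0).
That gives 1 winning move.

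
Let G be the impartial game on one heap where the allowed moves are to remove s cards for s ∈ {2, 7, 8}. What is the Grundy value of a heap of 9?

2

Compute g(0), g(1), … for moves {2, 7, 8}:
k:     0  1  2  3  4  5  6  7  8  9
g(k):  0  0  1  1  0  0  1  1  2  2
So g(9) = 2.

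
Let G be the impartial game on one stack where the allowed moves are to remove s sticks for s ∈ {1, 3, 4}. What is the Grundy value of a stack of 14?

0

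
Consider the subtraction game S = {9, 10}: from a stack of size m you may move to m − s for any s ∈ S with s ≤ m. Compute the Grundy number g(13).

Compute g(0), g(1), … for moves {9, 10}:
g(0) = mex{} = 0
g(1) = mex{} = 0
g(2) = mex{} = 0
g(3) = mex{} = 0
g(4) = mex{} = 0
g(5) = mex{} = 0
g(6) = mex{} = 0
g(7) = mex{} = 0
g(8) = mex{} = 0
g(9) = mex{0} = 1
g(10) = mex{0} = 1
g(11) = mex{0} = 1
g(12) = mex{0} = 1
g(13) = mex{0} = 1
So g(13) = 1.

1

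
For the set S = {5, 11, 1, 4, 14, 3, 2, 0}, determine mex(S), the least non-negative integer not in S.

6

The values 0, 1, 2, 3, 4, 5 are all present; 6 is the first non-negative integer missing from the set.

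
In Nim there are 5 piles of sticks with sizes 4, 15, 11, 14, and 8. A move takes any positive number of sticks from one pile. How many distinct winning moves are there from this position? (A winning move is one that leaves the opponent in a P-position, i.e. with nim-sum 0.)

Bitwise XOR of the heap sizes:
  0100  (4)
  1111  (15)
  1011  (11)
  1110  (14)
  1000  (8)
  ----
  0110  (6)
The overall nim-sum is X = 6. A pile of size p has a winning move iff p XOR X < p (reduce it to p XOR X).
  4: 4 XOR 6 = 2 < 4 — winning move (to 2).
  15: 15 XOR 6 = 9 < 15 — winning move (to 9).
  11: 11 XOR 6 = 13 ≥ 11 — no move.
  14: 14 XOR 6 = 8 < 14 — winning move (to 8).
  8: 8 XOR 6 = 14 ≥ 8 — no move.
That gives 3 winning moves.

3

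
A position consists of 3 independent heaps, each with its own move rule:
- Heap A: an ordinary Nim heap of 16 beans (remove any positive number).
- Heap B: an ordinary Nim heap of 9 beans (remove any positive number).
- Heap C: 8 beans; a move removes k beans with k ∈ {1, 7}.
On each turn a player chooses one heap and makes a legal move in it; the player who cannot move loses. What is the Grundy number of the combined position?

25

Heap A is a plain Nim heap of size 16, so its Grundy value is 16.
Heap B is a plain Nim heap of size 9, so its Grundy value is 9.
For heap C, compute g(0), g(1), … with moves {1, 7}:
g(0) = mex{} = 0
g(1) = mex{0} = 1
g(2) = mex{1} = 0
g(3) = mex{0} = 1
g(4) = mex{1} = 0
g(5) = mex{0} = 1
g(6) = mex{1} = 0
g(7) = mex{0} = 1
g(8) = mex{1} = 0
So g(8) = 0.
The value of a disjunctive sum is the nim-sum of the parts.
Combined value = 16 ⊕ 9 ⊕ 0 = 25.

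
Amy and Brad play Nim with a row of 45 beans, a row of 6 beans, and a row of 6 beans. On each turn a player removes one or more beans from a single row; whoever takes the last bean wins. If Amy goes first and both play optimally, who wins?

Amy wins

Compute the nim-sum pairwise:
45 ⊕ 6 = 43
43 ⊕ 6 = 45
The nim-sum is 45 ≠ 0, so this is an N-position: the player to move can win; Amy has a winning move.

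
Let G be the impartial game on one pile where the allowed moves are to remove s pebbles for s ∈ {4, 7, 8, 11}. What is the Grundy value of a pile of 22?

1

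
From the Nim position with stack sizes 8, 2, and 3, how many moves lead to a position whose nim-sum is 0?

Compute the nim-sum pairwise:
8 ⊕ 2 = 10
10 ⊕ 3 = 9
The overall nim-sum is X = 9. A stack of size p has a winning move iff p XOR X < p (reduce it to p XOR X).
  8: 8 XOR 9 = 1 < 8 — winning move (to 1).
  2: 2 XOR 9 = 11 ≥ 2 — no move.
  3: 3 XOR 9 = 10 ≥ 3 — no move.
That gives 1 winning move.

1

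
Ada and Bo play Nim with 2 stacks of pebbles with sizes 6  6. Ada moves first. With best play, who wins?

Compute the nim-sum pairwise:
6 ^ 6 = 0
The nim-sum is 0, so this is a P-position: the player to move is in a losing position under optimal play; Ada is about to move from it and so loses — Bo wins.

Bo wins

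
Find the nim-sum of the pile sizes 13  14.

Bitwise XOR of the heap sizes:
  1101  (13)
  1110  (14)
  ----
  0011  (3)

3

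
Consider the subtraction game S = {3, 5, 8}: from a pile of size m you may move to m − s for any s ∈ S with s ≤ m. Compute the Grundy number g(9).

Build the Grundy sequence with g(k) = mex{g(k−s) : s ∈ {3, 5, 8}, s ≤ k}:
g(0) = mex{} = 0
g(1) = mex{} = 0
g(2) = mex{} = 0
g(3) = mex{0} = 1
g(4) = mex{0} = 1
g(5) = mex{0} = 1
g(6) = mex{0,1} = 2
g(7) = mex{0,1} = 2
g(8) = mex{0,1} = 2
g(9) = mex{0,1,2} = 3
So g(9) = 3.

3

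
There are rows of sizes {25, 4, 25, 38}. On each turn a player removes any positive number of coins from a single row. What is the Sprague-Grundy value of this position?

Nim-sum: 25 XOR 4 XOR 25 XOR 38 = 34.

34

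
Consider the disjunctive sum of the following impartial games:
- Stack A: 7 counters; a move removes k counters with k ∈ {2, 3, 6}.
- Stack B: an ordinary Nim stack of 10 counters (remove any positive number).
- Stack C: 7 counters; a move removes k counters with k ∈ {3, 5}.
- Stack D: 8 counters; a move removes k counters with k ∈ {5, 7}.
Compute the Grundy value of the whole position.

Grundy values for stack A (subtraction set {2, 3, 6}):
k:     0  1  2  3  4  5  6  7
g(k):  0  0  1  1  2  0  3  1
So g(7) = 1.
Stack B is a plain Nim stack of size 10, so its Grundy value is 10.
For stack C, compute g(0), g(1), … with moves {3, 5}:
g(0) = mex{} = 0
g(1) = mex{} = 0
g(2) = mex{} = 0
g(3) = mex{0} = 1
g(4) = mex{0} = 1
g(5) = mex{0} = 1
g(6) = mex{0,1} = 2
g(7) = mex{0,1} = 2
So g(7) = 2.
Grundy values for stack D (subtraction set {5, 7}):
g(0) = mex{} = 0
g(1) = mex{} = 0
g(2) = mex{} = 0
g(3) = mex{} = 0
g(4) = mex{} = 0
g(5) = mex{0} = 1
g(6) = mex{0} = 1
g(7) = mex{0} = 1
g(8) = mex{0} = 1
So g(8) = 1.
By the Sprague-Grundy theorem, the Grundy value of a sum of independent games is the XOR of the component values.
Combined value = 1 XOR 10 XOR 2 XOR 1 = 8.

8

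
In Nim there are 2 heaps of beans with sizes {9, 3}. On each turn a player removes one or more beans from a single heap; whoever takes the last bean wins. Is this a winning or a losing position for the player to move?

Winning position

In binary:
  1001  (9)
  0011  (3)
  ----
  1010  (10)
The nim-sum is 10 ≠ 0, so this is an N-position: the player to move can win.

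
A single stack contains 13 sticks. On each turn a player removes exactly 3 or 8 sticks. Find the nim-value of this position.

Grundy values for subtraction set {3, 8}:
g(0) = mex{} = 0
g(1) = mex{} = 0
g(2) = mex{} = 0
g(3) = mex{0} = 1
g(4) = mex{0} = 1
g(5) = mex{0} = 1
g(6) = mex{1} = 0
g(7) = mex{1} = 0
g(8) = mex{0,1} = 2
g(9) = mex{0} = 1
g(10) = mex{0} = 1
g(11) = mex{1,2} = 0
g(12) = mex{1} = 0
g(13) = mex{1} = 0
So g(13) = 0.

0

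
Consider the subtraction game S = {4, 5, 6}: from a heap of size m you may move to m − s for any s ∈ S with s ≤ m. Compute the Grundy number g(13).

0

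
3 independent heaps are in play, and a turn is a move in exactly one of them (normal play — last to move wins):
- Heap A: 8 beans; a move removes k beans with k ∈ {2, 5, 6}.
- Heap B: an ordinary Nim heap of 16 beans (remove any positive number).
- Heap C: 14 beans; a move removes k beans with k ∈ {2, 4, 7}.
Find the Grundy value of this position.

17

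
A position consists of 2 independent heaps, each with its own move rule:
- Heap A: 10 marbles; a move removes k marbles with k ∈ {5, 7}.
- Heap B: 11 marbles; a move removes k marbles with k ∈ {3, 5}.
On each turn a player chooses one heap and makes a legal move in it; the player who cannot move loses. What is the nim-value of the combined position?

3

Grundy values for heap A (subtraction set {5, 7}):
k:     0  1  2  3  4  5  6  7  8  9 10
g(k):  0  0  0  0  0  1  1  1  1  1  2
So g(10) = 2.
Grundy values for heap B (subtraction set {3, 5}):
g(0) = mex{} = 0
g(1) = mex{} = 0
g(2) = mex{} = 0
g(3) = mex{0} = 1
g(4) = mex{0} = 1
g(5) = mex{0} = 1
g(6) = mex{0,1} = 2
g(7) = mex{0,1} = 2
g(8) = mex{1} = 0
g(9) = mex{1,2} = 0
g(10) = mex{1,2} = 0
g(11) = mex{0,2} = 1
So g(11) = 1.
The value of a disjunctive sum is the nim-sum of the parts.
Combined value = 2 XOR 1 = 3.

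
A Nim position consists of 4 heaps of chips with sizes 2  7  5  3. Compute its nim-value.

Bitwise XOR of the heap sizes:
  010  (2)
  111  (7)
  101  (5)
  011  (3)
  ---
  011  (3)

3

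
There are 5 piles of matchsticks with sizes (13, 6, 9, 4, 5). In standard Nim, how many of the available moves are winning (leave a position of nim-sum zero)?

1

Nim-sum: 13 ⊕ 6 ⊕ 9 ⊕ 4 ⊕ 5 = 3.
The overall nim-sum is X = 3. A pile of size p has a winning move iff p XOR X < p (reduce it to p XOR X).
  13: 13 XOR 3 = 14 ≥ 13 — no move.
  6: 6 XOR 3 = 5 < 6 — winning move (to 5).
  9: 9 XOR 3 = 10 ≥ 9 — no move.
  4: 4 XOR 3 = 7 ≥ 4 — no move.
  5: 5 XOR 3 = 6 ≥ 5 — no move.
That gives 1 winning move.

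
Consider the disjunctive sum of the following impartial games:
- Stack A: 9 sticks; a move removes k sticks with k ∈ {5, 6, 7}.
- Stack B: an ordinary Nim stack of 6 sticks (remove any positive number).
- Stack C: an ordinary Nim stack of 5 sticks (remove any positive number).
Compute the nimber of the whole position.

Grundy values for stack A (subtraction set {5, 6, 7}):
g(0) = mex{} = 0
g(1) = mex{} = 0
g(2) = mex{} = 0
g(3) = mex{} = 0
g(4) = mex{} = 0
g(5) = mex{0} = 1
g(6) = mex{0} = 1
g(7) = mex{0} = 1
g(8) = mex{0} = 1
g(9) = mex{0} = 1
So g(9) = 1.
Stack B is a plain Nim stack of size 6, so its Grundy value is 6.
Stack C is a plain Nim stack of size 5, so its Grundy value is 5.
By the Sprague-Grundy theorem, the Grundy value of a sum of independent games is the XOR of the component values.
Combined value = 1 XOR 6 XOR 5 = 2.

2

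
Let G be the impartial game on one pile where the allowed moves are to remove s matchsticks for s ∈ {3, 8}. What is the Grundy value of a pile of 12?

0

Compute g(0), g(1), … for moves {3, 8}:
k:     0  1  2  3  4  5  6  7  8  9 10 11 12
g(k):  0  0  0  1  1  1  0  0  2  1  1  0  0
So g(12) = 0.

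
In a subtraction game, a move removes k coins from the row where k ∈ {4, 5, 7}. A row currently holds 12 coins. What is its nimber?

Compute g(0), g(1), … for moves {4, 5, 7}:
g(0) = mex{} = 0
g(1) = mex{} = 0
g(2) = mex{} = 0
g(3) = mex{} = 0
g(4) = mex{0} = 1
g(5) = mex{0} = 1
g(6) = mex{0} = 1
g(7) = mex{0} = 1
g(8) = mex{0,1} = 2
g(9) = mex{0,1} = 2
g(10) = mex{0,1} = 2
g(11) = mex{1} = 0
g(12) = mex{1,2} = 0
So g(12) = 0.

0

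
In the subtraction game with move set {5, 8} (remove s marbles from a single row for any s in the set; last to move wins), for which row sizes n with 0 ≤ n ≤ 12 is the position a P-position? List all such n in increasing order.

0, 1, 2, 3, 4

Grundy values for subtraction set {5, 8}:
k:     0  1  2  3  4  5  6  7  8  9 10 11 12
g(k):  0  0  0  0  0  1  1  1  1  1  2  2  2
The P-positions (g = 0) in 0..12 are 0, 1, 2, 3, 4.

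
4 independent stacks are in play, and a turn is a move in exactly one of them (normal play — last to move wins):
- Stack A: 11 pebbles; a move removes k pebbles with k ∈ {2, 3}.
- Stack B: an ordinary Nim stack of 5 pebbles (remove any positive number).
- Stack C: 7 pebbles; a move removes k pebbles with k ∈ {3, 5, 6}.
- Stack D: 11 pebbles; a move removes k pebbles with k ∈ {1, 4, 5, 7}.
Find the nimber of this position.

6

Build the Grundy sequence for stack A with g(k) = mex{g(k−s) : s ∈ {2, 3}, s ≤ k}:
k:     0  1  2  3  4  5  6  7  8  9 10 11
g(k):  0  0  1  1  2  0  0  1  1  2  0  0
So g(11) = 0.
Stack B is a plain Nim stack of size 5, so its Grundy value is 5.
Build the Grundy sequence for stack C with g(k) = mex{g(k−s) : s ∈ {3, 5, 6}, s ≤ k}:
k:     0  1  2  3  4  5  6  7
g(k):  0  0  0  1  1  1  2  2
So g(7) = 2.
For stack D, compute g(0), g(1), … with moves {1, 4, 5, 7}:
k:     0  1  2  3  4  5  6  7  8  9 10 11
g(k):  0  1  0  1  2  3  2  3  0  1  0  1
So g(11) = 1.
By the Sprague-Grundy theorem, the Grundy value of a sum of independent games is the XOR of the component values.
Combined value = 0 ⊕ 5 ⊕ 2 ⊕ 1 = 6.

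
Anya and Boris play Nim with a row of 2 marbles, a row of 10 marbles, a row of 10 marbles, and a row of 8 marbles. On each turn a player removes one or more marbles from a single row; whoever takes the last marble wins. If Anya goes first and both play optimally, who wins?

Anya wins

Compute the nim-sum pairwise:
2 ⊕ 10 = 8
8 ⊕ 10 = 2
2 ⊕ 8 = 10
The nim-sum is 10 ≠ 0, so this is an N-position: the player to move can win; Anya has a winning move.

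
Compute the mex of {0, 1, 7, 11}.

2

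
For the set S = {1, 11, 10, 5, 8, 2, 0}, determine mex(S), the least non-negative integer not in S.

3

The values 0, 1, 2 are all present; 3 is the first non-negative integer missing from the set.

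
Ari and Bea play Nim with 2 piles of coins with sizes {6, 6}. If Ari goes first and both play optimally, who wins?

Bea wins

In binary:
  110  (6)
  110  (6)
  ---
  000  (0)
The nim-sum is 0, so this is a P-position: the player to move is in a losing position under optimal play; Ari is about to move from it and so loses — Bea wins.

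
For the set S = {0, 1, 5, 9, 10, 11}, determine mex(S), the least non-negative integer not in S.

2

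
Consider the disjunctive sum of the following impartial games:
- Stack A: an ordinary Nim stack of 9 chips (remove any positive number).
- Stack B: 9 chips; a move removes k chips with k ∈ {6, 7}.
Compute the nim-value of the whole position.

Stack A is a plain Nim stack of size 9, so its Grundy value is 9.
Grundy values for stack B (subtraction set {6, 7}):
g(0) = mex{} = 0
g(1) = mex{} = 0
g(2) = mex{} = 0
g(3) = mex{} = 0
g(4) = mex{} = 0
g(5) = mex{} = 0
g(6) = mex{0} = 1
g(7) = mex{0} = 1
g(8) = mex{0} = 1
g(9) = mex{0} = 1
So g(9) = 1.
By the Sprague-Grundy theorem, the Grundy value of a sum of independent games is the XOR of the component values.
Combined value = 9 XOR 1 = 8.

8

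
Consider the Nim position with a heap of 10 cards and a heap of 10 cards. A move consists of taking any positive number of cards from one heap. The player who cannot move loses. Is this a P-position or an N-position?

P-position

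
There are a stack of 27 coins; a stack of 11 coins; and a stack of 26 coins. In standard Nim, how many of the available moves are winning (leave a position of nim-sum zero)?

3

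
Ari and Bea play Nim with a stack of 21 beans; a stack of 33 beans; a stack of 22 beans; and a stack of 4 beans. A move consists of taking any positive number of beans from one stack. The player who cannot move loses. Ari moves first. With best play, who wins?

Ari wins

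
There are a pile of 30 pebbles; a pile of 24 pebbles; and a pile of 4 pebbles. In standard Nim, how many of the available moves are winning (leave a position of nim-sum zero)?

1

Bitwise XOR of the heap sizes:
  11110  (30)
  11000  (24)
  00100  (4)
  -----
  00010  (2)
The overall nim-sum is X = 2. A pile of size p has a winning move iff p XOR X < p (reduce it to p XOR X).
  30: 30 XOR 2 = 28 < 30 — winning move (to 28).
  24: 24 XOR 2 = 26 ≥ 24 — no move.
  4: 4 XOR 2 = 6 ≥ 4 — no move.
That gives 1 winning move.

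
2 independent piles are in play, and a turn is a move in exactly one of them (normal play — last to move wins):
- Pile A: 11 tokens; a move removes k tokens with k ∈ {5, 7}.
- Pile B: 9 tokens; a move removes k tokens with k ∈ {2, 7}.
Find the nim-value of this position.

2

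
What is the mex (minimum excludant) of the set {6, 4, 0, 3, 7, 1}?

The values 0, 1 are all present; 2 is the first non-negative integer missing from the set.

2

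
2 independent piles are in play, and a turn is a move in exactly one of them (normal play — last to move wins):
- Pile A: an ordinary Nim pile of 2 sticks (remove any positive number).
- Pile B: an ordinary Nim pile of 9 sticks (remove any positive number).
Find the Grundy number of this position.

11

Pile A is a plain Nim pile of size 2, so its Grundy value is 2.
Pile B is a plain Nim pile of size 9, so its Grundy value is 9.
By the Sprague-Grundy theorem, the Grundy value of a sum of independent games is the XOR of the component values.
Combined value = 2 XOR 9 = 11.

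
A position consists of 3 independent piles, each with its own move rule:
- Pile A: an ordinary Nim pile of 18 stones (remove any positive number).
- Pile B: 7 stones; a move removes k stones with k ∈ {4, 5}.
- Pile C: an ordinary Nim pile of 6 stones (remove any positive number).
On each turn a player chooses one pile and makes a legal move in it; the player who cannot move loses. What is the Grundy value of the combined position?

21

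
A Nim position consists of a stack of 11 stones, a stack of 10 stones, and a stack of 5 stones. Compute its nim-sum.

4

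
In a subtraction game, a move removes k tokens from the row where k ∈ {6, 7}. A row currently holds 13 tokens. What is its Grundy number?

0

Build the Grundy sequence with g(k) = mex{g(k−s) : s ∈ {6, 7}, s ≤ k}:
k:     0  1  2  3  4  5  6  7  8  9 10 11 12 13
g(k):  0  0  0  0  0  0  1  1  1  1  1  1  2  0
So g(13) = 0.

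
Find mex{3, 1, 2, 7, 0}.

The values 0, 1, 2, 3 are all present; 4 is the first non-negative integer missing from the set.

4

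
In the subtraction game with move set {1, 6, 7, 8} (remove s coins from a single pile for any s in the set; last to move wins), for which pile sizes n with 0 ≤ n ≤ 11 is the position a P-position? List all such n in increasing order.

0, 2, 4

Grundy values for subtraction set {1, 6, 7, 8}:
k:     0  1  2  3  4  5  6  7  8  9 10 11
g(k):  0  1  0  1  0  1  2  3  2  3  2  3
The P-positions (g = 0) in 0..11 are 0, 2, 4.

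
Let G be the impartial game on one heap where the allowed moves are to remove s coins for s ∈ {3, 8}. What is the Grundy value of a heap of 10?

1

Build the Grundy sequence with g(k) = mex{g(k−s) : s ∈ {3, 8}, s ≤ k}:
k:     0  1  2  3  4  5  6  7  8  9 10
g(k):  0  0  0  1  1  1  0  0  2  1  1
So g(10) = 1.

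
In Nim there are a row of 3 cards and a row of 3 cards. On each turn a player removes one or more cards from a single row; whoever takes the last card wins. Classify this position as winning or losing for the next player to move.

Losing position

In binary:
  11  (3)
  11  (3)
  --
  00  (0)
The nim-sum is 0, so this is a P-position: the player to move is in a losing position under optimal play.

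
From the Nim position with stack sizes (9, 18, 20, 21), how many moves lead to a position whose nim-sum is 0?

3

Compute the nim-sum pairwise:
9 XOR 18 = 27
27 XOR 20 = 15
15 XOR 21 = 26
The overall nim-sum is X = 26. A stack of size p has a winning move iff p XOR X < p (reduce it to p XOR X).
  9: 9 XOR 26 = 19 ≥ 9 — no move.
  18: 18 XOR 26 = 8 < 18 — winning move (to 8).
  20: 20 XOR 26 = 14 < 20 — winning move (to 14).
  21: 21 XOR 26 = 15 < 21 — winning move (to 15).
That gives 3 winning moves.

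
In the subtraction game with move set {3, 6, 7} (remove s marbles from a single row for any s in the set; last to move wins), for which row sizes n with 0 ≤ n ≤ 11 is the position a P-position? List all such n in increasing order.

0, 1, 2, 10, 11

Grundy values for subtraction set {3, 6, 7}:
g(0) = mex{} = 0
g(1) = mex{} = 0
g(2) = mex{} = 0
g(3) = mex{0} = 1
g(4) = mex{0} = 1
g(5) = mex{0} = 1
g(6) = mex{0,1} = 2
g(7) = mex{0,1} = 2
g(8) = mex{0,1} = 2
g(9) = mex{0,1,2} = 3
g(10) = mex{1,2} = 0
g(11) = mex{1,2} = 0
The P-positions (g = 0) in 0..11 are 0, 1, 2, 10, 11.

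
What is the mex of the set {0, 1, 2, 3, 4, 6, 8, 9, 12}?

The values 0, 1, 2, 3, 4 are all present; 5 is the first non-negative integer missing from the set.

5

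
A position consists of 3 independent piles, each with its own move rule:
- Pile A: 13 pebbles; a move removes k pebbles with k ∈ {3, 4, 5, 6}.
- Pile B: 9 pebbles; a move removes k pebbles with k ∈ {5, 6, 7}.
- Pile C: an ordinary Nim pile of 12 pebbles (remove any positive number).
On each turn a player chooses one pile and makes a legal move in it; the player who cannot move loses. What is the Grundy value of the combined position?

Grundy values for pile A (subtraction set {3, 4, 5, 6}):
k:     0  1  2  3  4  5  6  7  8  9 10 11 12 13
g(k):  0  0  0  1  1  1  2  2  2  0  0  0  1  1
So g(13) = 1.
Grundy values for pile B (subtraction set {5, 6, 7}):
k:     0  1  2  3  4  5  6  7  8  9
g(k):  0  0  0  0  0  1  1  1  1  1
So g(9) = 1.
Pile C is a plain Nim pile of size 12, so its Grundy value is 12.
The value of a disjunctive sum is the nim-sum of the parts.
Combined value = 1 XOR 1 XOR 12 = 12.

12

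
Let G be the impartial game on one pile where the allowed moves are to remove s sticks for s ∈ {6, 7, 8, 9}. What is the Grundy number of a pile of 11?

Build the Grundy sequence with g(k) = mex{g(k−s) : s ∈ {6, 7, 8, 9}, s ≤ k}:
k:     0  1  2  3  4  5  6  7  8  9 10 11
g(k):  0  0  0  0  0  0  1  1  1  1  1  1
So g(11) = 1.

1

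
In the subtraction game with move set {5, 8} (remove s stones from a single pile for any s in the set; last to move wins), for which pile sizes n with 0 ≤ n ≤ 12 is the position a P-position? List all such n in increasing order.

0, 1, 2, 3, 4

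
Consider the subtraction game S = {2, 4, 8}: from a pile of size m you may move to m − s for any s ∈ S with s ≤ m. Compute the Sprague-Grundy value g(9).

1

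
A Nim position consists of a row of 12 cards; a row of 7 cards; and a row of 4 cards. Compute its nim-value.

15

Nim-sum: 12 ⊕ 7 ⊕ 4 = 15.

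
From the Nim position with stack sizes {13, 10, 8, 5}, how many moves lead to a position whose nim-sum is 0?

3

Compute the nim-sum pairwise:
13 ⊕ 10 = 7
7 ⊕ 8 = 15
15 ⊕ 5 = 10
The overall nim-sum is X = 10. A stack of size p has a winning move iff p XOR X < p (reduce it to p XOR X).
  13: 13 XOR 10 = 7 < 13 — winning move (to 7).
  10: 10 XOR 10 = 0 < 10 — winning move (to 0).
  8: 8 XOR 10 = 2 < 8 — winning move (to 2).
  5: 5 XOR 10 = 15 ≥ 5 — no move.
That gives 3 winning moves.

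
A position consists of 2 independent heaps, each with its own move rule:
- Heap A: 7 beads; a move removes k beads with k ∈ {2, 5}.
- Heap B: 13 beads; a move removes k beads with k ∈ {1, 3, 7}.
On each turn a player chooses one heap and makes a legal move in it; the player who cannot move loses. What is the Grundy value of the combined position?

1

For heap A, compute g(0), g(1), … with moves {2, 5}:
k:     0  1  2  3  4  5  6  7
g(k):  0  0  1  1  0  2  1  0
So g(7) = 0.
For heap B, compute g(0), g(1), … with moves {1, 3, 7}:
g(0) = mex{} = 0
g(1) = mex{0} = 1
g(2) = mex{1} = 0
g(3) = mex{0} = 1
g(4) = mex{1} = 0
g(5) = mex{0} = 1
g(6) = mex{1} = 0
g(7) = mex{0} = 1
g(8) = mex{1} = 0
g(9) = mex{0} = 1
g(10) = mex{1} = 0
g(11) = mex{0} = 1
g(12) = mex{1} = 0
g(13) = mex{0} = 1
So g(13) = 1.
By the Sprague-Grundy theorem, the Grundy value of a sum of independent games is the XOR of the component values.
Combined value = 0 XOR 1 = 1.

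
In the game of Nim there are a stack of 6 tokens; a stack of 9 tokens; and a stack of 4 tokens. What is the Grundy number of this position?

Nim-sum: 6 XOR 9 XOR 4 = 11.

11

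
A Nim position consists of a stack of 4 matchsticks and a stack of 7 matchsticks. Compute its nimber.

Write each in binary and XOR column by column:
  100  (4)
  111  (7)
  ---
  011  (3)

3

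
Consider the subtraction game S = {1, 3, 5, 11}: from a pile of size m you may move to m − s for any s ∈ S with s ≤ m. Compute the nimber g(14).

0

Compute g(0), g(1), … for moves {1, 3, 5, 11}:
g(0) = mex{} = 0
g(1) = mex{0} = 1
g(2) = mex{1} = 0
g(3) = mex{0} = 1
g(4) = mex{1} = 0
g(5) = mex{0} = 1
g(6) = mex{1} = 0
g(7) = mex{0} = 1
g(8) = mex{1} = 0
g(9) = mex{0} = 1
g(10) = mex{1} = 0
g(11) = mex{0} = 1
g(12) = mex{1} = 0
g(13) = mex{0} = 1
g(14) = mex{1} = 0
So g(14) = 0.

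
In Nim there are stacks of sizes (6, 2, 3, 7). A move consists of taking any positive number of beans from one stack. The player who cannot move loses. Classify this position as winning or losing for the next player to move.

Losing position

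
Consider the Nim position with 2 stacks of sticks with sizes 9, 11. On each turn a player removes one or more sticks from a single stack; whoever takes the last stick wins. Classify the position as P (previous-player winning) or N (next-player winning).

N-position

Compute the nim-sum pairwise:
9 ⊕ 11 = 2
The nim-sum is 2 ≠ 0, so this is an N-position: the player to move can win.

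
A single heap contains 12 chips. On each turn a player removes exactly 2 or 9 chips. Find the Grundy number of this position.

0

Build the Grundy sequence with g(k) = mex{g(k−s) : s ∈ {2, 9}, s ≤ k}:
k:     0  1  2  3  4  5  6  7  8  9 10 11 12
g(k):  0  0  1  1  0  0  1  1  0  2  1  0  0
So g(12) = 0.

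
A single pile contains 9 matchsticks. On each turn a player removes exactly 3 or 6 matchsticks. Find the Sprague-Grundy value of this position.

0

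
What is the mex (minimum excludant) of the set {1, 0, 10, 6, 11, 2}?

3

The values 0, 1, 2 are all present; 3 is the first non-negative integer missing from the set.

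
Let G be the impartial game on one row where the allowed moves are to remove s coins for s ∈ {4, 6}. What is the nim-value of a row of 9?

2

Grundy values for subtraction set {4, 6}:
g(0) = mex{} = 0
g(1) = mex{} = 0
g(2) = mex{} = 0
g(3) = mex{} = 0
g(4) = mex{0} = 1
g(5) = mex{0} = 1
g(6) = mex{0} = 1
g(7) = mex{0} = 1
g(8) = mex{0,1} = 2
g(9) = mex{0,1} = 2
So g(9) = 2.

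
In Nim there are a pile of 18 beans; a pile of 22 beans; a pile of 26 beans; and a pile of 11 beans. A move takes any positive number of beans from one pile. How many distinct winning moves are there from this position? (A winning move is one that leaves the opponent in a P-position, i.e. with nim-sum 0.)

Nim-sum: 18 XOR 22 XOR 26 XOR 11 = 21.
The overall nim-sum is X = 21. A pile of size p has a winning move iff p XOR X < p (reduce it to p XOR X).
  18: 18 XOR 21 = 7 < 18 — winning move (to 7).
  22: 22 XOR 21 = 3 < 22 — winning move (to 3).
  26: 26 XOR 21 = 15 < 26 — winning move (to 15).
  11: 11 XOR 21 = 30 ≥ 11 — no move.
That gives 3 winning moves.

3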